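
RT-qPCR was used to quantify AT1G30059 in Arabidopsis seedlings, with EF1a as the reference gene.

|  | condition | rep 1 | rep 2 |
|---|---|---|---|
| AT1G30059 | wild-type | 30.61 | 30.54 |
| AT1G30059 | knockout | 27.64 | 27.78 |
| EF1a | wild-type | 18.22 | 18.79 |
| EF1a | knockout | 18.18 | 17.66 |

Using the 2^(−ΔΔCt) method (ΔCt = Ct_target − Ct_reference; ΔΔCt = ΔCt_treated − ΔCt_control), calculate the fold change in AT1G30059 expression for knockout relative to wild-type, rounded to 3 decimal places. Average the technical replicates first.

4.857

Mean Ct: AT1G30059 wild-type 30.575; AT1G30059 knockout 27.710; EF1a wild-type 18.505; EF1a knockout 17.920
ΔCt(wild-type) = 30.575 − 18.505 = 12.070
ΔCt(knockout) = 27.710 − 17.920 = 9.790
ΔΔCt = 9.790 − 12.070 = -2.280
Fold change = 2^(−(-2.280)) = 2^2.280 = 4.8568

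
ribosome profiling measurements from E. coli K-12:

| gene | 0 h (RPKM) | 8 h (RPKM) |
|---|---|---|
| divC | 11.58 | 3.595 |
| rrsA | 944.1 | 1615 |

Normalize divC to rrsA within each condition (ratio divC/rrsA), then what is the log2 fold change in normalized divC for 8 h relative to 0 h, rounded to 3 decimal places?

-2.462

divC/rrsA (0 h) = 11.58 / 944.1 = 0.012266
divC/rrsA (8 h) = 3.595 / 1615 = 0.002226
Fold change = 0.002226 / 0.012266 = 0.1815
log2(0.1815) = -2.4621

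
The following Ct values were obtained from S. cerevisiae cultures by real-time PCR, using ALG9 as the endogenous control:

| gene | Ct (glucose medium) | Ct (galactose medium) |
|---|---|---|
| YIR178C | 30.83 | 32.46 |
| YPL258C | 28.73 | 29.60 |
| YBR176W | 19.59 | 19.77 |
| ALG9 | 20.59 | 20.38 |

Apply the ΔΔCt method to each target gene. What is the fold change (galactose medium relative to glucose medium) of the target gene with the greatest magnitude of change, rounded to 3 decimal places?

0.279

YIR178C: ΔΔCt = (32.46−20.38) − (30.83−20.59) = 12.08 − 10.24 = 1.84; fold change = 2^-1.84 = 0.279
YPL258C: ΔΔCt = (29.60−20.38) − (28.73−20.59) = 9.22 − 8.14 = 1.08; fold change = 2^-1.08 = 0.473
YBR176W: ΔΔCt = (19.77−20.38) − (19.59−20.59) = -0.61 − (-1.00) = 0.39; fold change = 2^-0.39 = 0.763
YIR178C has the largest |ΔΔCt| = 1.84.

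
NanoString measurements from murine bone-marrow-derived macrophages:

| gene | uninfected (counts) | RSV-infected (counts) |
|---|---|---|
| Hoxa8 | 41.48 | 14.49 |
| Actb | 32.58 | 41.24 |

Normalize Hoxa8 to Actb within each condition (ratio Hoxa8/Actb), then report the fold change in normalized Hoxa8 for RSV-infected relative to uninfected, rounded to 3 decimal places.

Hoxa8/Actb (uninfected) = 41.48 / 32.58 = 1.2732
Hoxa8/Actb (RSV-infected) = 14.49 / 41.24 = 0.35136
Fold change = 0.35136 / 1.2732 = 0.2760

0.276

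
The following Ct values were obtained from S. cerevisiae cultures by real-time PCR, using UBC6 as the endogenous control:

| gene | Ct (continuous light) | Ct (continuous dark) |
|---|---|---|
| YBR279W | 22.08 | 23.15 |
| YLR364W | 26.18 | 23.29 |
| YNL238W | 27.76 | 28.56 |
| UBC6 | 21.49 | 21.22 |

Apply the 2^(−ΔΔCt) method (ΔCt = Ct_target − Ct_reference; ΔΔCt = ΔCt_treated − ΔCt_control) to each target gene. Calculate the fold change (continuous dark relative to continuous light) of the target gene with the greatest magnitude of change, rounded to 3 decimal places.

6.148

YBR279W: ΔΔCt = (23.15−21.22) − (22.08−21.49) = 1.93 − 0.59 = 1.34; fold change = 2^-1.34 = 0.395
YLR364W: ΔΔCt = (23.29−21.22) − (26.18−21.49) = 2.07 − 4.69 = -2.62; fold change = 2^2.62 = 6.148
YNL238W: ΔΔCt = (28.56−21.22) − (27.76−21.49) = 7.34 − 6.27 = 1.07; fold change = 2^-1.07 = 0.476
YLR364W has the largest |ΔΔCt| = 2.62.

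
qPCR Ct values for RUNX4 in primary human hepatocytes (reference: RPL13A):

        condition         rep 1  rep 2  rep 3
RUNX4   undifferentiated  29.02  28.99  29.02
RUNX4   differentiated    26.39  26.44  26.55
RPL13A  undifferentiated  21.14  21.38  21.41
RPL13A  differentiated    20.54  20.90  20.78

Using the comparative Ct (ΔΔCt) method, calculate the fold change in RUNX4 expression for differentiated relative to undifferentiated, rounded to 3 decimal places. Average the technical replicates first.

3.945

Mean Ct: RUNX4 undifferentiated 29.010; RUNX4 differentiated 26.460; RPL13A undifferentiated 21.310; RPL13A differentiated 20.740
ΔCt(undifferentiated) = 29.010 − 21.310 = 7.700
ΔCt(differentiated) = 26.460 − 20.740 = 5.720
ΔΔCt = 5.720 − 7.700 = -1.980
Fold change = 2^(−(-1.980)) = 2^1.980 = 3.9449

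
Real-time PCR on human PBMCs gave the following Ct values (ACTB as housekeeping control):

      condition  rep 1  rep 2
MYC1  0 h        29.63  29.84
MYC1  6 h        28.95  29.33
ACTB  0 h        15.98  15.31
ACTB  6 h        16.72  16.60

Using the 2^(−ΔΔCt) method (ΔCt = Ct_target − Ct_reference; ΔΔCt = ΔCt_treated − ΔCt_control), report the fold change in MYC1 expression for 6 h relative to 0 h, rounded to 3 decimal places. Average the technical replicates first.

3.053

Mean Ct: MYC1 0 h 29.735; MYC1 6 h 29.140; ACTB 0 h 15.645; ACTB 6 h 16.660
ΔCt(0 h) = 29.735 − 15.645 = 14.090
ΔCt(6 h) = 29.140 − 16.660 = 12.480
ΔΔCt = 12.480 − 14.090 = -1.610
Fold change = 2^(−(-1.610)) = 2^1.610 = 3.0525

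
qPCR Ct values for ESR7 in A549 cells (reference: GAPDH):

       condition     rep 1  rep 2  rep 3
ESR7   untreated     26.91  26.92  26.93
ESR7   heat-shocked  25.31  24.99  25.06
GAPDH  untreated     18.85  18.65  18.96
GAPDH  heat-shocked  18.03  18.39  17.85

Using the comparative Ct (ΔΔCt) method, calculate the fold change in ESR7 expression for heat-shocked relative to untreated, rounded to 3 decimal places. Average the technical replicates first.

Mean Ct: ESR7 untreated 26.920; ESR7 heat-shocked 25.120; GAPDH untreated 18.820; GAPDH heat-shocked 18.090
ΔCt(untreated) = 26.920 − 18.820 = 8.100
ΔCt(heat-shocked) = 25.120 − 18.090 = 7.030
ΔΔCt = 7.030 − 8.100 = -1.070
Fold change = 2^(−(-1.070)) = 2^1.070 = 2.0994

2.099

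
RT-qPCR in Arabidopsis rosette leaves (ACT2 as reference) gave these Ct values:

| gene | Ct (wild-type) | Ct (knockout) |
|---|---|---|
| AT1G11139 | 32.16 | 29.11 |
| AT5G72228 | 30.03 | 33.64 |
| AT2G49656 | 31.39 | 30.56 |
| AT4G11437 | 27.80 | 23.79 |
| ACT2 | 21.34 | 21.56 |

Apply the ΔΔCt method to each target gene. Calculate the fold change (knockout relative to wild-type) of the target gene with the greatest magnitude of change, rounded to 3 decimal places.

AT1G11139: ΔΔCt = (29.11−21.56) − (32.16−21.34) = 7.55 − 10.82 = -3.27; fold change = 2^3.27 = 9.646
AT5G72228: ΔΔCt = (33.64−21.56) − (30.03−21.34) = 12.08 − 8.69 = 3.39; fold change = 2^-3.39 = 0.095
AT2G49656: ΔΔCt = (30.56−21.56) − (31.39−21.34) = 9.00 − 10.05 = -1.05; fold change = 2^1.05 = 2.071
AT4G11437: ΔΔCt = (23.79−21.56) − (27.80−21.34) = 2.23 − 6.46 = -4.23; fold change = 2^4.23 = 18.765
AT4G11437 has the largest |ΔΔCt| = 4.23.

18.765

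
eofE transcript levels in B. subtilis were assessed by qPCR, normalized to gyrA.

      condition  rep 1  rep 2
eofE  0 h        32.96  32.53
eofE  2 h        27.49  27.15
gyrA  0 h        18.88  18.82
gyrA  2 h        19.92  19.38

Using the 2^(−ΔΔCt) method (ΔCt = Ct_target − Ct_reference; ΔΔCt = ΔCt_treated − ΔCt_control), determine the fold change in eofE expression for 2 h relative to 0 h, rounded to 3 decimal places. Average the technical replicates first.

74.802

Mean Ct: eofE 0 h 32.745; eofE 2 h 27.320; gyrA 0 h 18.850; gyrA 2 h 19.650
ΔCt(0 h) = 32.745 − 18.850 = 13.895
ΔCt(2 h) = 27.320 − 19.650 = 7.670
ΔΔCt = 7.670 − 13.895 = -6.225
Fold change = 2^(−(-6.225)) = 2^6.225 = 74.8017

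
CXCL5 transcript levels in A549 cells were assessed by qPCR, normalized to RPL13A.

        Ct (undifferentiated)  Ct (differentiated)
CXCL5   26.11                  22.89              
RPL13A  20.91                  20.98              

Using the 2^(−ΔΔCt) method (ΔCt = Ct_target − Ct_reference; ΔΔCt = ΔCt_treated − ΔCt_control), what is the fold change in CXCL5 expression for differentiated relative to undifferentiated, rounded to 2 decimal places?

9.78

ΔCt(undifferentiated) = 26.110 − 20.910 = 5.200
ΔCt(differentiated) = 22.890 − 20.980 = 1.910
ΔΔCt = 1.910 − 5.200 = -3.290
Fold change = 2^(−(-3.290)) = 2^3.290 = 9.781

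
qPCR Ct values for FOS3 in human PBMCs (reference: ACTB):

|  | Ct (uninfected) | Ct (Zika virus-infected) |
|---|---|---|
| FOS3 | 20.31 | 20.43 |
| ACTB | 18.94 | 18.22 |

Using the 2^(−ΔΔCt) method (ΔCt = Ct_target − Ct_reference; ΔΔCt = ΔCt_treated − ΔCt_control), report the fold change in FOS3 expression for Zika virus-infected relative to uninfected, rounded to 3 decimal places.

0.559

ΔCt(uninfected) = 20.310 − 18.940 = 1.370
ΔCt(Zika virus-infected) = 20.430 − 18.220 = 2.210
ΔΔCt = 2.210 − 1.370 = 0.840
Fold change = 2^(−0.840) = 0.5586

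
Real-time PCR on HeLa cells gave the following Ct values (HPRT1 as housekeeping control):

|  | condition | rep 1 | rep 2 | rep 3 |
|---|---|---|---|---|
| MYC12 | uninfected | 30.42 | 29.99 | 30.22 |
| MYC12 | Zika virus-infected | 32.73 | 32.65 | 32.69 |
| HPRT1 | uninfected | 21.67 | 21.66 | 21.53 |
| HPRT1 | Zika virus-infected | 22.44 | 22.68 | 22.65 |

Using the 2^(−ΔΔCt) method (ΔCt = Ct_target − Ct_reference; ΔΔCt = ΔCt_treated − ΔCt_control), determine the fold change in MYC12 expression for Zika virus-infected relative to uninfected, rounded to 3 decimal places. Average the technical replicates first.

Mean Ct: MYC12 uninfected 30.210; MYC12 Zika virus-infected 32.690; HPRT1 uninfected 21.620; HPRT1 Zika virus-infected 22.590
ΔCt(uninfected) = 30.210 − 21.620 = 8.590
ΔCt(Zika virus-infected) = 32.690 − 22.590 = 10.100
ΔΔCt = 10.100 − 8.590 = 1.510
Fold change = 2^(−1.510) = 0.3511

0.351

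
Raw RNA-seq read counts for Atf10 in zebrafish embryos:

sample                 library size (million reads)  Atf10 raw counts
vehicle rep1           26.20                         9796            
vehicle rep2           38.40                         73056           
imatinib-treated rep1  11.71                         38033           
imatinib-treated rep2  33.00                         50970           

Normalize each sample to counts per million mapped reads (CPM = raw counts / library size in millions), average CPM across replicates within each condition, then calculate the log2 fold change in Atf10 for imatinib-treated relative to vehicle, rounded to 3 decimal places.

CPM(vehicle rep1) = 9796 / 26.20 = 373.8931
CPM(vehicle rep2) = 73056 / 38.40 = 1902.5000
CPM(imatinib-treated rep1) = 38033 / 11.71 = 3247.9078
CPM(imatinib-treated rep2) = 50970 / 33.00 = 1544.5455
mean CPM(vehicle) = 1138.1966; mean CPM(imatinib-treated) = 2396.2266
Fold change = 2396.2266 / 1138.1966 = 2.10528
log2(2.10528) = 1.0740

1.074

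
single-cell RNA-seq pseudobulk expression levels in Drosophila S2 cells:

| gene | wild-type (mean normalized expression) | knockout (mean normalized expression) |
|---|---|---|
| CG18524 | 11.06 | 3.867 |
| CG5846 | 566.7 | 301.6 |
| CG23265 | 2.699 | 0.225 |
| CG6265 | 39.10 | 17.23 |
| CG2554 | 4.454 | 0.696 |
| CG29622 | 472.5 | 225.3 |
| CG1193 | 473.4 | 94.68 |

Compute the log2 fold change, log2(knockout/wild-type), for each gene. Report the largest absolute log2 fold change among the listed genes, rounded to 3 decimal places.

3.584

log2(3.867/11.06) = -1.516  (CG18524)
log2(301.6/566.7) = -0.910  (CG5846)
log2(0.225/2.699) = -3.584  (CG23265)
log2(17.23/39.10) = -1.182  (CG6265)
log2(0.696/4.454) = -2.678  (CG2554)
log2(225.3/472.5) = -1.068  (CG29622)
log2(94.68/473.4) = -2.322  (CG1193)
The largest magnitude belongs to CG23265.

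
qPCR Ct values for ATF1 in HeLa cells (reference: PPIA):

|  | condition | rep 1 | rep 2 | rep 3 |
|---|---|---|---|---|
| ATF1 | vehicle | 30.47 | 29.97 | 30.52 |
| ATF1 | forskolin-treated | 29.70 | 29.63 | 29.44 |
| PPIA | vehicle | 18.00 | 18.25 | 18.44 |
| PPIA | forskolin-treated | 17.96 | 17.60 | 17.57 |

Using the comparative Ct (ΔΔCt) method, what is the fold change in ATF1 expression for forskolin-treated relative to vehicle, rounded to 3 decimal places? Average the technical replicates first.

1.157

Mean Ct: ATF1 vehicle 30.320; ATF1 forskolin-treated 29.590; PPIA vehicle 18.230; PPIA forskolin-treated 17.710
ΔCt(vehicle) = 30.320 − 18.230 = 12.090
ΔCt(forskolin-treated) = 29.590 − 17.710 = 11.880
ΔΔCt = 11.880 − 12.090 = -0.210
Fold change = 2^(−(-0.210)) = 2^0.210 = 1.1567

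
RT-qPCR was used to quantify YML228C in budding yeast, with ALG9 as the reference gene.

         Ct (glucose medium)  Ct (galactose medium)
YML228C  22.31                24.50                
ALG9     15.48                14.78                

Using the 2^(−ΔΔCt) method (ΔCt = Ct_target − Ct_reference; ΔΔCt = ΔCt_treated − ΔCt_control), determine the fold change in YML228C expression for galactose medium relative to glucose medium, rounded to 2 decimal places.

ΔCt(glucose medium) = 22.310 − 15.480 = 6.830
ΔCt(galactose medium) = 24.500 − 14.780 = 9.720
ΔΔCt = 9.720 − 6.830 = 2.890
Fold change = 2^(−2.890) = 0.135

0.13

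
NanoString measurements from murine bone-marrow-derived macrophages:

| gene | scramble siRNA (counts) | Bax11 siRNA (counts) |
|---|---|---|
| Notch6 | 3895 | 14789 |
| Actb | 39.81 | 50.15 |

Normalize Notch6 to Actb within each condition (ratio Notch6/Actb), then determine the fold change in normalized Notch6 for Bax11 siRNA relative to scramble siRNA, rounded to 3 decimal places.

3.014

Notch6/Actb (scramble siRNA) = 3895 / 39.81 = 97.84
Notch6/Actb (Bax11 siRNA) = 14789 / 50.15 = 294.9
Fold change = 294.9 / 97.84 = 3.0141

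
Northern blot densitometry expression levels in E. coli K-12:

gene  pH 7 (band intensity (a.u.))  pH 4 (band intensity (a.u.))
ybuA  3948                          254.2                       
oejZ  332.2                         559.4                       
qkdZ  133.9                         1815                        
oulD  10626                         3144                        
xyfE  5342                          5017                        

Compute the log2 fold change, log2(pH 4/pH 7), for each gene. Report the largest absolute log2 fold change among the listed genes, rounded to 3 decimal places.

3.957

log2(254.2/3948) = -3.957  (ybuA)
log2(559.4/332.2) = 0.752  (oejZ)
log2(1815/133.9) = 3.761  (qkdZ)
log2(3144/10626) = -1.757  (oulD)
log2(5017/5342) = -0.091  (xyfE)
The largest magnitude belongs to ybuA.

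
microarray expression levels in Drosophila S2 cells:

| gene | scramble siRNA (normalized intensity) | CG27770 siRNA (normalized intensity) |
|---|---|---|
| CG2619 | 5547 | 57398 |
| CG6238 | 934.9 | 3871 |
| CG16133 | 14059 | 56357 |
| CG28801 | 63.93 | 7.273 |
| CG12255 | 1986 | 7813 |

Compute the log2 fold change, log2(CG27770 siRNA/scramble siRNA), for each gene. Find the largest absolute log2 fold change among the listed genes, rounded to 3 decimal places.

3.371

log2(57398/5547) = 3.371  (CG2619)
log2(3871/934.9) = 2.050  (CG6238)
log2(56357/14059) = 2.003  (CG16133)
log2(7.273/63.93) = -3.136  (CG28801)
log2(7813/1986) = 1.976  (CG12255)
The largest magnitude belongs to CG2619.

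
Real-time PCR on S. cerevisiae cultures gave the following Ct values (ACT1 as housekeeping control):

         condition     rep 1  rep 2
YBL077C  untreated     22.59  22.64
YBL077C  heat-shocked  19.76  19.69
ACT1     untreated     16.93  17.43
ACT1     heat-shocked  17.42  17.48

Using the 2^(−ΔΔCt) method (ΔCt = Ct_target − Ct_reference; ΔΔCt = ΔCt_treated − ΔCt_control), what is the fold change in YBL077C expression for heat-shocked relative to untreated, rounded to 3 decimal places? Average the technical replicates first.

8.938

Mean Ct: YBL077C untreated 22.615; YBL077C heat-shocked 19.725; ACT1 untreated 17.180; ACT1 heat-shocked 17.450
ΔCt(untreated) = 22.615 − 17.180 = 5.435
ΔCt(heat-shocked) = 19.725 − 17.450 = 2.275
ΔΔCt = 2.275 − 5.435 = -3.160
Fold change = 2^(−(-3.160)) = 2^3.160 = 8.9383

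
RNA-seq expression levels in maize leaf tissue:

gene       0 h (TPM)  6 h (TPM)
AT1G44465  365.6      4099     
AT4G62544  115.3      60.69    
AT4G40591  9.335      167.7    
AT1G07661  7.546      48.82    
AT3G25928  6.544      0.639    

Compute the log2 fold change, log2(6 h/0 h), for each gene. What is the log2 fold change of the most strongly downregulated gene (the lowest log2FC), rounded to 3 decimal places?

-3.356

log2(4099/365.6) = 3.487  (AT1G44465)
log2(60.69/115.3) = -0.926  (AT4G62544)
log2(167.7/9.335) = 4.167  (AT4G40591)
log2(48.82/7.546) = 2.694  (AT1G07661)
log2(0.639/6.544) = -3.356  (AT3G25928)
AT3G25928 is most strongly downregulated.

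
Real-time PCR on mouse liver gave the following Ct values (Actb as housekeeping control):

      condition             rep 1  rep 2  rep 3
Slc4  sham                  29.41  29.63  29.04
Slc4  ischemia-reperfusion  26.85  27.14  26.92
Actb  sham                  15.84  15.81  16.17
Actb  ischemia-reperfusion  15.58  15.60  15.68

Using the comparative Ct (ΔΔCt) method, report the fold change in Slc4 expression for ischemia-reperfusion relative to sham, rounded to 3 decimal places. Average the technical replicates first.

Mean Ct: Slc4 sham 29.360; Slc4 ischemia-reperfusion 26.970; Actb sham 15.940; Actb ischemia-reperfusion 15.620
ΔCt(sham) = 29.360 − 15.940 = 13.420
ΔCt(ischemia-reperfusion) = 26.970 − 15.620 = 11.350
ΔΔCt = 11.350 − 13.420 = -2.070
Fold change = 2^(−(-2.070)) = 2^2.070 = 4.1989

4.199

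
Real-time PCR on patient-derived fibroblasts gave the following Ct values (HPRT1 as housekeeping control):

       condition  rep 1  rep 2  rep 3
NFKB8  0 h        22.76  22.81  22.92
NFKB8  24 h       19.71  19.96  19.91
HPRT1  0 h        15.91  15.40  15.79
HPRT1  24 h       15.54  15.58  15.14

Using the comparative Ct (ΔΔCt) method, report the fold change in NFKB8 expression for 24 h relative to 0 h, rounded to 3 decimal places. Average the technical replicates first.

Mean Ct: NFKB8 0 h 22.830; NFKB8 24 h 19.860; HPRT1 0 h 15.700; HPRT1 24 h 15.420
ΔCt(0 h) = 22.830 − 15.700 = 7.130
ΔCt(24 h) = 19.860 − 15.420 = 4.440
ΔΔCt = 4.440 − 7.130 = -2.690
Fold change = 2^(−(-2.690)) = 2^2.690 = 6.4531

6.453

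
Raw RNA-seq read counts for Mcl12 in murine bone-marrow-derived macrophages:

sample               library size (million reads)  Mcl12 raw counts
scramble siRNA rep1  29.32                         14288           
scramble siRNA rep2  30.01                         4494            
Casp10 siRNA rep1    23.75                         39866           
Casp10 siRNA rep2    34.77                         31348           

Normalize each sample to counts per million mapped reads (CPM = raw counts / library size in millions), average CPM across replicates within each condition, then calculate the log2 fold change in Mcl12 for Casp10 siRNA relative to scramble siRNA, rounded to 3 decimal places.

CPM(scramble siRNA rep1) = 14288 / 29.32 = 487.3124
CPM(scramble siRNA rep2) = 4494 / 30.01 = 149.7501
CPM(Casp10 siRNA rep1) = 39866 / 23.75 = 1678.5684
CPM(Casp10 siRNA rep2) = 31348 / 34.77 = 901.5818
mean CPM(scramble siRNA) = 318.5312; mean CPM(Casp10 siRNA) = 1290.0751
Fold change = 1290.0751 / 318.5312 = 4.05007
log2(4.05007) = 2.0179

2.018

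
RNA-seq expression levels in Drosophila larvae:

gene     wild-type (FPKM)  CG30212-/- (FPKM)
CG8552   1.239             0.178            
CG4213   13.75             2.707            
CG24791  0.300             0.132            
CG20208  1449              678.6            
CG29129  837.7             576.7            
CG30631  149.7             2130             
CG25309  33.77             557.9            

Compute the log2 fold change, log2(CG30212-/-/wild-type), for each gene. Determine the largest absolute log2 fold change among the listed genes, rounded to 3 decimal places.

4.046

log2(0.178/1.239) = -2.799  (CG8552)
log2(2.707/13.75) = -2.345  (CG4213)
log2(0.132/0.300) = -1.184  (CG24791)
log2(678.6/1449) = -1.094  (CG20208)
log2(576.7/837.7) = -0.539  (CG29129)
log2(2130/149.7) = 3.831  (CG30631)
log2(557.9/33.77) = 4.046  (CG25309)
The largest magnitude belongs to CG25309.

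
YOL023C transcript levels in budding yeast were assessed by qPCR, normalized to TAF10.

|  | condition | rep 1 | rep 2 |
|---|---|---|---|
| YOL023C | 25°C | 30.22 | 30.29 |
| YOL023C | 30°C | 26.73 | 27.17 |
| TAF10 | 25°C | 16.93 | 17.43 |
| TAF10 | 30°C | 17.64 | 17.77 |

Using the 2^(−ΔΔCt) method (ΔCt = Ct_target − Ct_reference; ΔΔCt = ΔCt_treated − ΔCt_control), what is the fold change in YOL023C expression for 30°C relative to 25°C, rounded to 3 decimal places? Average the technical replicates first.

Mean Ct: YOL023C 25°C 30.255; YOL023C 30°C 26.950; TAF10 25°C 17.180; TAF10 30°C 17.705
ΔCt(25°C) = 30.255 − 17.180 = 13.075
ΔCt(30°C) = 26.950 − 17.705 = 9.245
ΔΔCt = 9.245 − 13.075 = -3.830
Fold change = 2^(−(-3.830)) = 2^3.830 = 14.2215

14.221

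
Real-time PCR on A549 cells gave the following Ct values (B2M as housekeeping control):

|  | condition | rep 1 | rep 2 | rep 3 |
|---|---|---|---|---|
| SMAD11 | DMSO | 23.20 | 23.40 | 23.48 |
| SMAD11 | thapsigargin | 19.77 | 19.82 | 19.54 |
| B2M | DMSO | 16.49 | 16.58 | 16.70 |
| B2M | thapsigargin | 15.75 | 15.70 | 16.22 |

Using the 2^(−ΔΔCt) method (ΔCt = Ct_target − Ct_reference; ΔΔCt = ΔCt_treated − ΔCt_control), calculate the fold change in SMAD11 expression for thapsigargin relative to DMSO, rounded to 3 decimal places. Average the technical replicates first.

Mean Ct: SMAD11 DMSO 23.360; SMAD11 thapsigargin 19.710; B2M DMSO 16.590; B2M thapsigargin 15.890
ΔCt(DMSO) = 23.360 − 16.590 = 6.770
ΔCt(thapsigargin) = 19.710 − 15.890 = 3.820
ΔΔCt = 3.820 − 6.770 = -2.950
Fold change = 2^(−(-2.950)) = 2^2.950 = 7.7275

7.727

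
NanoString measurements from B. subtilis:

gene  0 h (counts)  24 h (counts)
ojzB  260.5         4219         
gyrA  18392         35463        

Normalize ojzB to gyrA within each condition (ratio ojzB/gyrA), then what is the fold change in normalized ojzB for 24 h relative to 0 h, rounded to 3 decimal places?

8.400

ojzB/gyrA (0 h) = 260.5 / 18392 = 0.014164
ojzB/gyrA (24 h) = 4219 / 35463 = 0.11897
Fold change = 0.11897 / 0.014164 = 8.3995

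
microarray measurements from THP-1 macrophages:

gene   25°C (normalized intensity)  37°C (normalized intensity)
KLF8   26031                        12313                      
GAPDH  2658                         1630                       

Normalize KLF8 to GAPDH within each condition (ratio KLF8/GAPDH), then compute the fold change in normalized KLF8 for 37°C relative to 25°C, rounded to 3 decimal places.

KLF8/GAPDH (25°C) = 26031 / 2658 = 9.7935
KLF8/GAPDH (37°C) = 12313 / 1630 = 7.554
Fold change = 7.554 / 9.7935 = 0.7713

0.771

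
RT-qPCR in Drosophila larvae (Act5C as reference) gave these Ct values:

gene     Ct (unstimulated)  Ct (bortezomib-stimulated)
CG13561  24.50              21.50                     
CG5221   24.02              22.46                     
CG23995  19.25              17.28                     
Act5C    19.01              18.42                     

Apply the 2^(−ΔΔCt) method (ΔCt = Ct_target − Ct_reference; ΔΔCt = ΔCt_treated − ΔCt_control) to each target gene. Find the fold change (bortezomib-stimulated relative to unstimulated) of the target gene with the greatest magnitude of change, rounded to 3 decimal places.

5.315

CG13561: ΔΔCt = (21.50−18.42) − (24.50−19.01) = 3.08 − 5.49 = -2.41; fold change = 2^2.41 = 5.315
CG5221: ΔΔCt = (22.46−18.42) − (24.02−19.01) = 4.04 − 5.01 = -0.97; fold change = 2^0.97 = 1.959
CG23995: ΔΔCt = (17.28−18.42) − (19.25−19.01) = -1.14 − 0.24 = -1.38; fold change = 2^1.38 = 2.603
CG13561 has the largest |ΔΔCt| = 2.41.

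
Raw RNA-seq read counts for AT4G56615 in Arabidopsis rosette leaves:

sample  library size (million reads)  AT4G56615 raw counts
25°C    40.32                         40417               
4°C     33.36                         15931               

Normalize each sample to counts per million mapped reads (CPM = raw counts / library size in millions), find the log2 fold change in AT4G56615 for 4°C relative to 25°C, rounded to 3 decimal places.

CPM(25°C) = 40417 / 40.32 = 1002.4058
CPM(4°C) = 15931 / 33.36 = 477.5480
Fold change = 477.5480 / 1002.4058 = 0.47640
log2(0.47640) = -1.0697

-1.070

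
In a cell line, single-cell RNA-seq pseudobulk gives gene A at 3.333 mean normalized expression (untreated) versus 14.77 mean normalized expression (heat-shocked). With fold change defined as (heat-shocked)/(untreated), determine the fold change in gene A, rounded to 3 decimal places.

Fold change = 14.77 / 3.333 = 4.4314
gene A is upregulated.

4.431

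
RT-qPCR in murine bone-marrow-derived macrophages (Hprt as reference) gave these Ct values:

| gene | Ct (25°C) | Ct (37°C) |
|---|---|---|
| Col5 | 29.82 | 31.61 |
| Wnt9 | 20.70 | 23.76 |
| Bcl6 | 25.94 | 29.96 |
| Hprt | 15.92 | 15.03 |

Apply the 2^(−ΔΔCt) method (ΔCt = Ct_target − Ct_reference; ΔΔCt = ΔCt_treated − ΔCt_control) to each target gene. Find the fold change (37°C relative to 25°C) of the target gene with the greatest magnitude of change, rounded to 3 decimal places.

Col5: ΔΔCt = (31.61−15.03) − (29.82−15.92) = 16.58 − 13.90 = 2.68; fold change = 2^-2.68 = 0.156
Wnt9: ΔΔCt = (23.76−15.03) − (20.70−15.92) = 8.73 − 4.78 = 3.95; fold change = 2^-3.95 = 0.065
Bcl6: ΔΔCt = (29.96−15.03) − (25.94−15.92) = 14.93 − 10.02 = 4.91; fold change = 2^-4.91 = 0.033
Bcl6 has the largest |ΔΔCt| = 4.91.

0.033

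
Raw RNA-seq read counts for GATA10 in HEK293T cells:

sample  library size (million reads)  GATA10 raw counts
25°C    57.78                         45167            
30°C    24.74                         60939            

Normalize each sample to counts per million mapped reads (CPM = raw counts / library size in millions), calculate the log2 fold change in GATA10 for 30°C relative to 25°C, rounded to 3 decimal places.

1.656

CPM(25°C) = 45167 / 57.78 = 781.7065
CPM(30°C) = 60939 / 24.74 = 2463.1770
Fold change = 2463.1770 / 781.7065 = 3.15103
log2(3.15103) = 1.6558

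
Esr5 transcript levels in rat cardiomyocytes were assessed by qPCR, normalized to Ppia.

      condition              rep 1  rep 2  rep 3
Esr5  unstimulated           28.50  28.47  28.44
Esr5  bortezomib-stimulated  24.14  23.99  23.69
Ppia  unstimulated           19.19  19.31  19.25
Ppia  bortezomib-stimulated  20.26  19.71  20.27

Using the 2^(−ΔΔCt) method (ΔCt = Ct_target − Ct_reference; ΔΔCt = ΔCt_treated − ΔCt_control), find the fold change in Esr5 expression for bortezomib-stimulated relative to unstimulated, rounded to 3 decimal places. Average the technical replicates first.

Mean Ct: Esr5 unstimulated 28.470; Esr5 bortezomib-stimulated 23.940; Ppia unstimulated 19.250; Ppia bortezomib-stimulated 20.080
ΔCt(unstimulated) = 28.470 − 19.250 = 9.220
ΔCt(bortezomib-stimulated) = 23.940 − 20.080 = 3.860
ΔΔCt = 3.860 − 9.220 = -5.360
Fold change = 2^(−(-5.360)) = 2^5.360 = 41.0696

41.070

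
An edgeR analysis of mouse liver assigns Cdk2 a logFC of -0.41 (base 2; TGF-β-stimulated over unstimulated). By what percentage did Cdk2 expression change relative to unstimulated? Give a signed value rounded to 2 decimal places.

Fold change = 2^(-0.41) = 0.7526
Percent change = (FC − 1) × 100% = (0.7526 − 1) × 100 = -24.74%

-24.74%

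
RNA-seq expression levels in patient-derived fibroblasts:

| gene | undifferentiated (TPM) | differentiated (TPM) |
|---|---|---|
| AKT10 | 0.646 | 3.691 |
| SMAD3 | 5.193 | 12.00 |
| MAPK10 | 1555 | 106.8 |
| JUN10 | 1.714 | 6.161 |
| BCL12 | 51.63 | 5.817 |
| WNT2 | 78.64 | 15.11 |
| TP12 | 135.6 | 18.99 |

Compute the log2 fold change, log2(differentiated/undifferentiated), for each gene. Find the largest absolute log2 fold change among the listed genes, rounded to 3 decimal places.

3.864

log2(3.691/0.646) = 2.514  (AKT10)
log2(12.00/5.193) = 1.208  (SMAD3)
log2(106.8/1555) = -3.864  (MAPK10)
log2(6.161/1.714) = 1.846  (JUN10)
log2(5.817/51.63) = -3.150  (BCL12)
log2(15.11/78.64) = -2.380  (WNT2)
log2(18.99/135.6) = -2.836  (TP12)
The largest magnitude belongs to MAPK10.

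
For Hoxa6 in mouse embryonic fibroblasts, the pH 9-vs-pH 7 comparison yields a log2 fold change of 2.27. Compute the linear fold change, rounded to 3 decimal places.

4.823

Fold change = 2^(2.27) = 4.8232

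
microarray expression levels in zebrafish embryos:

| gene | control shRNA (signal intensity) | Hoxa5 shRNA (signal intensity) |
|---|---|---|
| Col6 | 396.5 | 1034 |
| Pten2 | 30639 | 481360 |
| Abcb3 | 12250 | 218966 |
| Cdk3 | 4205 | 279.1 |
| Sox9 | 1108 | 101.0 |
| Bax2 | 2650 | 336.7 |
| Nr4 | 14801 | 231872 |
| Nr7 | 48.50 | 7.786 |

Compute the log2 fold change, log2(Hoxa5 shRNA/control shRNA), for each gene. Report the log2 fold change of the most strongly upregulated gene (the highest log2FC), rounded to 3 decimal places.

4.160

log2(1034/396.5) = 1.383  (Col6)
log2(481360/30639) = 3.974  (Pten2)
log2(218966/12250) = 4.160  (Abcb3)
log2(279.1/4205) = -3.913  (Cdk3)
log2(101.0/1108) = -3.456  (Sox9)
log2(336.7/2650) = -2.976  (Bax2)
log2(231872/14801) = 3.970  (Nr4)
log2(7.786/48.50) = -2.639  (Nr7)
Abcb3 is most strongly upregulated.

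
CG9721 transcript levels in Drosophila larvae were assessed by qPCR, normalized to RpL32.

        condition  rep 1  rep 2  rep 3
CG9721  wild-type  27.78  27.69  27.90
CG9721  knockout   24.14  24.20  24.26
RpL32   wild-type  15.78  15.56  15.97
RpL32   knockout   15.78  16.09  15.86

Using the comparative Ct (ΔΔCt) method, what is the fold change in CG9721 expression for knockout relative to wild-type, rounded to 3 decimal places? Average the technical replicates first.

Mean Ct: CG9721 wild-type 27.790; CG9721 knockout 24.200; RpL32 wild-type 15.770; RpL32 knockout 15.910
ΔCt(wild-type) = 27.790 − 15.770 = 12.020
ΔCt(knockout) = 24.200 − 15.910 = 8.290
ΔΔCt = 8.290 − 12.020 = -3.730
Fold change = 2^(−(-3.730)) = 2^3.730 = 13.2691

13.269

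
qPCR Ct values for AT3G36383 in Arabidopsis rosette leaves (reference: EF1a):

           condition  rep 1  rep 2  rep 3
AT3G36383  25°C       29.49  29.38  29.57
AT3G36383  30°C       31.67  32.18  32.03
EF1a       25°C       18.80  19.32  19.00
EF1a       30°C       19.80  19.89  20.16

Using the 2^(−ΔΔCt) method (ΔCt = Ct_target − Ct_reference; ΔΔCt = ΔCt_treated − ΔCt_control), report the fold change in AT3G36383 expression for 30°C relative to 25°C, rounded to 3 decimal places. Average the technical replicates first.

0.337

Mean Ct: AT3G36383 25°C 29.480; AT3G36383 30°C 31.960; EF1a 25°C 19.040; EF1a 30°C 19.950
ΔCt(25°C) = 29.480 − 19.040 = 10.440
ΔCt(30°C) = 31.960 − 19.950 = 12.010
ΔΔCt = 12.010 − 10.440 = 1.570
Fold change = 2^(−1.570) = 0.3368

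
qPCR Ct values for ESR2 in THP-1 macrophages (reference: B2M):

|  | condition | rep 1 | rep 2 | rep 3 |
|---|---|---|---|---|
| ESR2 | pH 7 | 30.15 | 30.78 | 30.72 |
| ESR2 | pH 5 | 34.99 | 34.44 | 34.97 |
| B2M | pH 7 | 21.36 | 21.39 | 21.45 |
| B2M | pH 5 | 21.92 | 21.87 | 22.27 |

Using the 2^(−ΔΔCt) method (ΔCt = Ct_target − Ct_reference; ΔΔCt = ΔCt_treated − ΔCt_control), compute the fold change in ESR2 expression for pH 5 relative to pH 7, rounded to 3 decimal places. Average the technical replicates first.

0.081

Mean Ct: ESR2 pH 7 30.550; ESR2 pH 5 34.800; B2M pH 7 21.400; B2M pH 5 22.020
ΔCt(pH 7) = 30.550 − 21.400 = 9.150
ΔCt(pH 5) = 34.800 − 22.020 = 12.780
ΔΔCt = 12.780 − 9.150 = 3.630
Fold change = 2^(−3.630) = 0.0808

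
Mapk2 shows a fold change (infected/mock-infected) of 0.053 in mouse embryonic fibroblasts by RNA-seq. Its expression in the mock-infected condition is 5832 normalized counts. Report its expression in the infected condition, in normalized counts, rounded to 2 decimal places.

309.10

infected expression = 5832 × 0.053 = 309.10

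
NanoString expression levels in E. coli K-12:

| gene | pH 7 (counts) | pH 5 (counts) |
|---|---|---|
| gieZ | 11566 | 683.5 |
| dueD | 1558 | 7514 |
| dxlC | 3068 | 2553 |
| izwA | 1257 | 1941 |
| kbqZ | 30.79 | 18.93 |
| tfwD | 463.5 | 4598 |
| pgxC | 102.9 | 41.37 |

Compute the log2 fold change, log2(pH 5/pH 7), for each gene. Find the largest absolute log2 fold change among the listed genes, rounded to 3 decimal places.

log2(683.5/11566) = -4.081  (gieZ)
log2(7514/1558) = 2.270  (dueD)
log2(2553/3068) = -0.265  (dxlC)
log2(1941/1257) = 0.627  (izwA)
log2(18.93/30.79) = -0.702  (kbqZ)
log2(4598/463.5) = 3.310  (tfwD)
log2(41.37/102.9) = -1.315  (pgxC)
The largest magnitude belongs to gieZ.

4.081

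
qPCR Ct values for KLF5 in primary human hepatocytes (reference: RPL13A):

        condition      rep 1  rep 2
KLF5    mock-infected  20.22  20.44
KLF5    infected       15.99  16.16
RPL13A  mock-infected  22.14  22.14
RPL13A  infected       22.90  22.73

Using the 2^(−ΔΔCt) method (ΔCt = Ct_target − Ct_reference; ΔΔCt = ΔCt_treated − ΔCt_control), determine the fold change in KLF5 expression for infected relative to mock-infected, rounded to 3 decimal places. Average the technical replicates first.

30.484

Mean Ct: KLF5 mock-infected 20.330; KLF5 infected 16.075; RPL13A mock-infected 22.140; RPL13A infected 22.815
ΔCt(mock-infected) = 20.330 − 22.140 = -1.810
ΔCt(infected) = 16.075 − 22.815 = -6.740
ΔΔCt = -6.740 − (-1.810) = -4.930
Fold change = 2^(−(-4.930)) = 2^4.930 = 30.4844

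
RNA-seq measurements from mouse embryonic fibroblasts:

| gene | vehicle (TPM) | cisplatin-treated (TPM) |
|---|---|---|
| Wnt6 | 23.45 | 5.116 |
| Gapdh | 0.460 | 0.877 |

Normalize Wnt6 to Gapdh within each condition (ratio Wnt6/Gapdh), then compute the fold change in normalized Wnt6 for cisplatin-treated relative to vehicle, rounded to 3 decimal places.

Wnt6/Gapdh (vehicle) = 23.45 / 0.460 = 50.978
Wnt6/Gapdh (cisplatin-treated) = 5.116 / 0.877 = 5.8335
Fold change = 5.8335 / 50.978 = 0.1144

0.114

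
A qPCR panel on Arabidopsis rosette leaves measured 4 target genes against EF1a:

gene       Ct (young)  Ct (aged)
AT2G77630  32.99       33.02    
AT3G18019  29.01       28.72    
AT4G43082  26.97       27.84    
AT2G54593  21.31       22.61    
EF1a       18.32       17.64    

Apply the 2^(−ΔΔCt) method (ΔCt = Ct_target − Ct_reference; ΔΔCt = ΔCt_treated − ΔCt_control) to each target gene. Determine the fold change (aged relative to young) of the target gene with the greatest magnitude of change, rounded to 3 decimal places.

0.253

AT2G77630: ΔΔCt = (33.02−17.64) − (32.99−18.32) = 15.38 − 14.67 = 0.71; fold change = 2^-0.71 = 0.611
AT3G18019: ΔΔCt = (28.72−17.64) − (29.01−18.32) = 11.08 − 10.69 = 0.39; fold change = 2^-0.39 = 0.763
AT4G43082: ΔΔCt = (27.84−17.64) − (26.97−18.32) = 10.20 − 8.65 = 1.55; fold change = 2^-1.55 = 0.342
AT2G54593: ΔΔCt = (22.61−17.64) − (21.31−18.32) = 4.97 − 2.99 = 1.98; fold change = 2^-1.98 = 0.253
AT2G54593 has the largest |ΔΔCt| = 1.98.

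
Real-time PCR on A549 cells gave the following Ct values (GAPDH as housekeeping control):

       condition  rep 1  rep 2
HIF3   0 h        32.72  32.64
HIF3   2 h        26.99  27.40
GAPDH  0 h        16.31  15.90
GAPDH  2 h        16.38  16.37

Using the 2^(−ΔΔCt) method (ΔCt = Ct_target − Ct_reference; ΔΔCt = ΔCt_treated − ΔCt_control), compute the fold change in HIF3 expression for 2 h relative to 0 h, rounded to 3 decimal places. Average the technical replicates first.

Mean Ct: HIF3 0 h 32.680; HIF3 2 h 27.195; GAPDH 0 h 16.105; GAPDH 2 h 16.375
ΔCt(0 h) = 32.680 − 16.105 = 16.575
ΔCt(2 h) = 27.195 − 16.375 = 10.820
ΔΔCt = 10.820 − 16.575 = -5.755
Fold change = 2^(−(-5.755)) = 2^5.755 = 54.0042

54.004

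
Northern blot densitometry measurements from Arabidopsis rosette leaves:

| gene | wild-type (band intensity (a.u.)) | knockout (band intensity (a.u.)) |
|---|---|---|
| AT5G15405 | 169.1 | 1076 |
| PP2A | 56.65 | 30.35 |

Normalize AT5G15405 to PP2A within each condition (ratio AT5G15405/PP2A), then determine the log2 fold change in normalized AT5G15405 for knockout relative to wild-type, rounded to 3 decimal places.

AT5G15405/PP2A (wild-type) = 169.1 / 56.65 = 2.985
AT5G15405/PP2A (knockout) = 1076 / 30.35 = 35.453
Fold change = 35.453 / 2.985 = 11.8771
log2(11.8771) = 3.5701

3.570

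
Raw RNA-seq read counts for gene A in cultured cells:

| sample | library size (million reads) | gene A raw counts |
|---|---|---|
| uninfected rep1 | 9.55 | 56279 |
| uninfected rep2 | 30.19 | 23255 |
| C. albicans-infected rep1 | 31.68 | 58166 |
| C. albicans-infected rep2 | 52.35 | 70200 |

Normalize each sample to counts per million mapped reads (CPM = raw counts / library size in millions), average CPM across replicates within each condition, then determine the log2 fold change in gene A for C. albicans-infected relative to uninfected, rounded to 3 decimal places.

-1.069

CPM(uninfected rep1) = 56279 / 9.55 = 5893.0890
CPM(uninfected rep2) = 23255 / 30.19 = 770.2882
CPM(C. albicans-infected rep1) = 58166 / 31.68 = 1836.0480
CPM(C. albicans-infected rep2) = 70200 / 52.35 = 1340.9742
mean CPM(uninfected) = 3331.6886; mean CPM(C. albicans-infected) = 1588.5111
Fold change = 1588.5111 / 3331.6886 = 0.47679
log2(0.47679) = -1.0686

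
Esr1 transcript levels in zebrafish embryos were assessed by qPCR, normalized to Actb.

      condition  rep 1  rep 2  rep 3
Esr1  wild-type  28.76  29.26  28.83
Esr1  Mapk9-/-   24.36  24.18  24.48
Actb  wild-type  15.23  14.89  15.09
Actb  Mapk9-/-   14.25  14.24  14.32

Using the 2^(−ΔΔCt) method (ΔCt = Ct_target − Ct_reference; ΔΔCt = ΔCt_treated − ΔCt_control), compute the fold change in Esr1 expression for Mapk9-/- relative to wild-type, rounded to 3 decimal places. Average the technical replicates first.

14.026

Mean Ct: Esr1 wild-type 28.950; Esr1 Mapk9-/- 24.340; Actb wild-type 15.070; Actb Mapk9-/- 14.270
ΔCt(wild-type) = 28.950 − 15.070 = 13.880
ΔCt(Mapk9-/-) = 24.340 − 14.270 = 10.070
ΔΔCt = 10.070 − 13.880 = -3.810
Fold change = 2^(−(-3.810)) = 2^3.810 = 14.0257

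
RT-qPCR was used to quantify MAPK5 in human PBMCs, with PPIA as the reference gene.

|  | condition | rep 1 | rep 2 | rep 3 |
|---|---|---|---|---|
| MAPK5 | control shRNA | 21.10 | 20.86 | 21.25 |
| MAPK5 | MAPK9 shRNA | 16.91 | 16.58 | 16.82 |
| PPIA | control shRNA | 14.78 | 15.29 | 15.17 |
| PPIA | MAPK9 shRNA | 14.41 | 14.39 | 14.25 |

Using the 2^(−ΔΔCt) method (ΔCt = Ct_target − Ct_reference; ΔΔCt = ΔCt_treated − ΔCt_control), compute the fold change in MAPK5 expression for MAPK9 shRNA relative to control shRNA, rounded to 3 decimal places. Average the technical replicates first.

11.876

Mean Ct: MAPK5 control shRNA 21.070; MAPK5 MAPK9 shRNA 16.770; PPIA control shRNA 15.080; PPIA MAPK9 shRNA 14.350
ΔCt(control shRNA) = 21.070 − 15.080 = 5.990
ΔCt(MAPK9 shRNA) = 16.770 − 14.350 = 2.420
ΔΔCt = 2.420 − 5.990 = -3.570
Fold change = 2^(−(-3.570)) = 2^3.570 = 11.8762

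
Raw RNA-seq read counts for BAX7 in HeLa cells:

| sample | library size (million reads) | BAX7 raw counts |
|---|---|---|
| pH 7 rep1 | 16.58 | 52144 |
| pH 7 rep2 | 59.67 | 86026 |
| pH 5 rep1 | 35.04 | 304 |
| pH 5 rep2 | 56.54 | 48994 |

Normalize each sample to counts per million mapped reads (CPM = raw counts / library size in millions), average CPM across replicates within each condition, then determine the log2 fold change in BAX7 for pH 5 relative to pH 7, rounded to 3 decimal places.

-2.390

CPM(pH 7 rep1) = 52144 / 16.58 = 3144.9940
CPM(pH 7 rep2) = 86026 / 59.67 = 1441.6960
CPM(pH 5 rep1) = 304 / 35.04 = 8.6758
CPM(pH 5 rep2) = 48994 / 56.54 = 866.5370
mean CPM(pH 7) = 2293.3450; mean CPM(pH 5) = 437.6064
Fold change = 437.6064 / 2293.3450 = 0.19082
log2(0.19082) = -2.3897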